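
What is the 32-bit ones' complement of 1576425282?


1576425282 ^ 4294967295 = 2718542013

2718542013


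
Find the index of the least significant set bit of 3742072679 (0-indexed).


0b11011111000010110111111101100111. Lowest set bit at position 0

0


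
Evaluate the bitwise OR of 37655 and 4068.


0b1001001100010111 | 0b111111100100 = 0b1001111111110111 = 40951

40951


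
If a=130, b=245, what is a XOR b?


130 ^ 245 = 119

119


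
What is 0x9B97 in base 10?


9B97 hex = 39831 decimal

39831


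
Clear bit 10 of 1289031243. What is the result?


1289031243 & ~(1 << 10) = 1289030219

1289030219


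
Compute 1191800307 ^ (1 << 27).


1191800307 ^ (1 << 27) = 1191800307 ^ 134217728 = 1326018035

1326018035


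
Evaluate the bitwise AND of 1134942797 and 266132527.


0b1000011101001011101101001001101 & 0b1111110111001101110000101111 = 0b11100001001101100000001101 = 59037709

59037709


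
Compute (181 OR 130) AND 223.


Step 1: 181 | 130 = 183
Step 2: 183 & 223 = 151

151


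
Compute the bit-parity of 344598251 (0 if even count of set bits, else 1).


0b10100100010100010011011101011 has 14 ones => parity 0

0


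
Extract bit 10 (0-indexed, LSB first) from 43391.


0b1010100101111111, position 10 = 0

0


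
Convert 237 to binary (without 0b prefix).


237 = 11101101 in binary

11101101


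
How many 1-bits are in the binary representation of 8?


0b1000 has 1 set bits

1


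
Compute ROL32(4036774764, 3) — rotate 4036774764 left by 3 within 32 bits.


Rotate 0b11110000100111000100101101101100 left by 3 (32-bit) = 0b10000100111000100101101101100111 = 2229427047

2229427047


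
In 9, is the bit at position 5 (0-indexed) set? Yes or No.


0b1001, bit 5 = 0. No

No


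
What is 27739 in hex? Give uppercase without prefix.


27739 = 6C5B hex

6C5B


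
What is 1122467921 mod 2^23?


1122467921 & 8388607 = 6783057

6783057


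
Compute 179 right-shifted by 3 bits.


0b10110011 >> 3 = 0b10110 = 22

22


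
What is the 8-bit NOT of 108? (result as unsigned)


~0b1101100 = 0b10010011 = 147 (8-bit unsigned)

147


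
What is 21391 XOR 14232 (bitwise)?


0b101001110001111 ^ 0b11011110011000 = 0b110010000010111 = 25623

25623


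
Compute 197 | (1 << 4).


197 | (1 << 4) = 197 | 16 = 213

213


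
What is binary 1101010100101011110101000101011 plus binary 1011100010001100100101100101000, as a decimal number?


1101010100101011110101000101011 + 1011100010001100100101100101000 = 11000110110111000011010101010011 = 3336320339

3336320339


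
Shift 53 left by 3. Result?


0b110101 << 3 = 0b110101000 = 424

424


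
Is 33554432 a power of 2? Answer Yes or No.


0b10000000000000000000000000. Only one bit set => Yes

Yes


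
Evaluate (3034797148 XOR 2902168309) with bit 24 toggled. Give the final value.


Step 1: 3034797148 ^ 2902168309 = 404276905
Step 2: 404276905 ^ (1 << 24) = 404276905 ^ 16777216 = 421054121

421054121


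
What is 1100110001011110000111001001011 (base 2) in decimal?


1100110001011110000111001001011 in decimal = 1714359883

1714359883


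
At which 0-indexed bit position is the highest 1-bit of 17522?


0b100010001110010. Highest set bit at position 14

14


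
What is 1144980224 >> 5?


0b1000100001111110000001100000000 >> 5 = 0b10001000011111100000011000 = 35780632

35780632


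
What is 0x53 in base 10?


53 hex = 83 decimal

83


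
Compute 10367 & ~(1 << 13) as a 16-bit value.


10367 & ~(1 << 13) = 2175

2175


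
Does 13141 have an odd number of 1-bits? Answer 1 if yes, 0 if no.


0b11001101010101 has 8 ones => parity 0

0


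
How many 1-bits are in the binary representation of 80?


0b1010000 has 2 set bits

2


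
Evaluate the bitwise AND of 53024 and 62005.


0b1100111100100000 & 0b1111001000110101 = 0b1100001000100000 = 49696

49696


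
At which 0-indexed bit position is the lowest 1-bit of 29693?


0b111001111111101. Lowest set bit at position 0

0


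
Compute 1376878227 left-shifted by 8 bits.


0b1010010000100010111111010010011 << 8 = 0b101001000010001011111101001001100000000 = 352480826112

352480826112


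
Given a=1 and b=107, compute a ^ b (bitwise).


1 ^ 107 = 106

106


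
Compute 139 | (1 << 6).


139 | (1 << 6) = 139 | 64 = 203

203


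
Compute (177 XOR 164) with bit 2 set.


Step 1: 177 ^ 164 = 21
Step 2: 21 | (1 << 2) = 21 | 4 = 21

21


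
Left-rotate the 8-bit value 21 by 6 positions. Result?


Rotate 0b10101 left by 6 (8-bit) = 0b1000101 = 69

69


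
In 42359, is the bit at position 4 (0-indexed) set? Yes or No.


0b1010010101110111, bit 4 = 1. Yes

Yes


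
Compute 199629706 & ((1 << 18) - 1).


199629706 & 262143 = 138122

138122


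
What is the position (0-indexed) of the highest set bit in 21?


0b10101. Highest set bit at position 4

4


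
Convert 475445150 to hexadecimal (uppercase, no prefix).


475445150 = 1C56B79E hex

1C56B79E


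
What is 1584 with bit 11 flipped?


1584 ^ (1 << 11) = 1584 ^ 2048 = 3632

3632


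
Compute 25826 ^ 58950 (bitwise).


0b110010011100010 ^ 0b1110011001000110 = 0b1000001010100100 = 33444

33444


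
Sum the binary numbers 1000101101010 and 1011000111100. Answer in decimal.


1000101101010 + 1011000111100 = 10011110100110 = 10150

10150


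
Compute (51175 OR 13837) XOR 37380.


Step 1: 51175 | 13837 = 63471
Step 2: 63471 ^ 37380 = 26091

26091


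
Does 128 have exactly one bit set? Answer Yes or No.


0b10000000. Only one bit set => Yes

Yes


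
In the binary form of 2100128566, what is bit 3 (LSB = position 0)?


0b1111101001011010110101100110110, position 3 = 0

0


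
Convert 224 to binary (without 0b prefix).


224 = 11100000 in binary

11100000


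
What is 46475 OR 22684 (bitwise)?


0b1011010110001011 | 0b101100010011100 = 0b1111110110011111 = 64927

64927


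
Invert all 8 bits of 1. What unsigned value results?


1 ^ 255 = 254

254


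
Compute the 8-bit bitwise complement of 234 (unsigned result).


~0b11101010 = 0b10101 = 21 (8-bit unsigned)

21


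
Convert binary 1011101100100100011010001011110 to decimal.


1011101100100100011010001011110 in decimal = 1569862750

1569862750


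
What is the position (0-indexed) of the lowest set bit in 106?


0b1101010. Lowest set bit at position 1

1


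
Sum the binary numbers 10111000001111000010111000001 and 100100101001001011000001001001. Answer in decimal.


10111000001111000010111000001 + 100100101001001011000001001001 = 111011101011000011011000001010 = 1001141770

1001141770


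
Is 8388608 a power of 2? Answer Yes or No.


0b100000000000000000000000. Only one bit set => Yes

Yes


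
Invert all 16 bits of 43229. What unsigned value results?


43229 ^ 65535 = 22306

22306


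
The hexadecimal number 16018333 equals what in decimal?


16018333 hex = 369197875 decimal

369197875


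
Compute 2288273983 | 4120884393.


0b10001000011001000100101000111111 | 0b11110101100111111011010010101001 = 0b11111101111111111111111010111111 = 4261412543

4261412543


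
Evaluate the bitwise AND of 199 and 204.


0b11000111 & 0b11001100 = 0b11000100 = 196

196


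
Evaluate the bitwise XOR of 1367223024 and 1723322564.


0b1010001011111100010101011110000 ^ 0b1100110101101111101000011000100 = 0b110111110010011111101000110100 = 935983668

935983668


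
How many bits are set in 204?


0b11001100 has 4 set bits

4


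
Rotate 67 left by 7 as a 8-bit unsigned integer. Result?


Rotate 0b1000011 left by 7 (8-bit) = 0b10100001 = 161

161


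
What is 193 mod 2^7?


193 & 127 = 65

65


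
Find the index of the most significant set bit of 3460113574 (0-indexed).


0b11001110001111010010010010100110. Highest set bit at position 31

31


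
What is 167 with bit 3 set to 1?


167 | (1 << 3) = 167 | 8 = 175

175


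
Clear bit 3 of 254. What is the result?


254 & ~(1 << 3) = 246

246


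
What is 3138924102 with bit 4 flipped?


3138924102 ^ (1 << 4) = 3138924102 ^ 16 = 3138924118

3138924118


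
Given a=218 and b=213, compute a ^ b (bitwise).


218 ^ 213 = 15

15


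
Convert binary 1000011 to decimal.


1000011 in decimal = 67

67


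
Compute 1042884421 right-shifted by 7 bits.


0b111110001010010010011101000101 >> 7 = 0b11111000101001001001110 = 8147534

8147534


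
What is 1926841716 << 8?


0b1110010110110010100010101110100 << 8 = 0b111001011011001010001010111010000000000 = 493271479296

493271479296


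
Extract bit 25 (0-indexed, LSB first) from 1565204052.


0b1011101010010110001111001010100, position 25 = 0

0


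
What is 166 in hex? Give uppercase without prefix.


166 = A6 hex

A6


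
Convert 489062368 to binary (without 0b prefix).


489062368 = 11101001001100111111111100000 in binary

11101001001100111111111100000


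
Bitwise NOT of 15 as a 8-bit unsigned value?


~0b1111 = 0b11110000 = 240 (8-bit unsigned)

240


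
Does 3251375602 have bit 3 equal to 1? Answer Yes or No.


0b11000001110011000000110111110010, bit 3 = 0. No

No


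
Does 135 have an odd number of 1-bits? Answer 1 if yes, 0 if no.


0b10000111 has 4 ones => parity 0

0


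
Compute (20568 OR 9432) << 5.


Step 1: 20568 | 9432 = 29912
Step 2: 29912 << 5 = 957184

957184


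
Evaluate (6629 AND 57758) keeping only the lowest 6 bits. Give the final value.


Step 1: 6629 & 57758 = 388
Step 2: 388 & 63 = 4

4


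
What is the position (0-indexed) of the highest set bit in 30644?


0b111011110110100. Highest set bit at position 14

14


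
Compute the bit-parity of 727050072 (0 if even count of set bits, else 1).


0b101011010101011110011101011000 has 17 ones => parity 1

1


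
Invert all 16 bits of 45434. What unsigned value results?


45434 ^ 65535 = 20101

20101


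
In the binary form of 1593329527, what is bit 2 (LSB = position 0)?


0b1011110111110000100011101110111, position 2 = 1

1


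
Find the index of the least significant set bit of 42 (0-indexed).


0b101010. Lowest set bit at position 1

1


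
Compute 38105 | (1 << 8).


38105 | (1 << 8) = 38105 | 256 = 38361

38361


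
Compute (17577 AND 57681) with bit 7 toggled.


Step 1: 17577 & 57681 = 16385
Step 2: 16385 ^ (1 << 7) = 16385 ^ 128 = 16513

16513


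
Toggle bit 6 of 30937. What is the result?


30937 ^ (1 << 6) = 30937 ^ 64 = 30873

30873


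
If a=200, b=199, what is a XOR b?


200 ^ 199 = 15

15


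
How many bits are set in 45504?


0b1011000111000000 has 6 set bits

6


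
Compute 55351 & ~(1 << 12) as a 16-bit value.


55351 & ~(1 << 12) = 51255

51255


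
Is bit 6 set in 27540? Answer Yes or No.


0b110101110010100, bit 6 = 0. No

No


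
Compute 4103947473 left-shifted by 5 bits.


0b11110100100111010100010011010001 << 5 = 0b1111010010011101010001001101000100000 = 131326319136

131326319136


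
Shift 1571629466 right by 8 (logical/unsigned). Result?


0b1011101101011010010100110011010 >> 8 = 0b10111011010110100101001 = 6139177

6139177


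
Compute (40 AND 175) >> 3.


Step 1: 40 & 175 = 40
Step 2: 40 >> 3 = 5

5


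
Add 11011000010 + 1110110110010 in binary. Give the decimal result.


11011000010 + 1110110110010 = 10010001110100 = 9332

9332


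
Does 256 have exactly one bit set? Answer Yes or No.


0b100000000. Only one bit set => Yes

Yes


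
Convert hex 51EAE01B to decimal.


51EAE01B hex = 1374347291 decimal

1374347291


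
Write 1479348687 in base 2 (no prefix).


1479348687 = 1011000001011010001000111001111 in binary

1011000001011010001000111001111


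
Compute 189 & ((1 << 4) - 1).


189 & 15 = 13

13


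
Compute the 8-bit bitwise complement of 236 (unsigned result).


~0b11101100 = 0b10011 = 19 (8-bit unsigned)

19


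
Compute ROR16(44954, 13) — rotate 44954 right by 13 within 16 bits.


Rotate 0b1010111110011010 right by 13 (16-bit) = 0b111110011010101 = 31957

31957


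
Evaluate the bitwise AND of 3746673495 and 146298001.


0b11011111010100011011001101010111 & 0b1000101110000101010010010001 = 0b1000000100000001000000010001 = 135270417

135270417


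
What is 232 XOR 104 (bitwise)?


0b11101000 ^ 0b1101000 = 0b10000000 = 128

128


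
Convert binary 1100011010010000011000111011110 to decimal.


1100011010010000011000111011110 in decimal = 1665675742

1665675742


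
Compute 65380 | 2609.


0b1111111101100100 | 0b101000110001 = 0b1111111101110101 = 65397

65397


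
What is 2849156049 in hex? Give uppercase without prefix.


2849156049 = A9D2ABD1 hex

A9D2ABD1


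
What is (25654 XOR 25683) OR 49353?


Step 1: 25654 ^ 25683 = 101
Step 2: 101 | 49353 = 49389

49389


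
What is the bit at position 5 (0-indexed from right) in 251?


0b11111011, position 5 = 1

1


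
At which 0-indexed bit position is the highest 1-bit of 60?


0b111100. Highest set bit at position 5

5


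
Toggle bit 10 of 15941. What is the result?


15941 ^ (1 << 10) = 15941 ^ 1024 = 14917

14917


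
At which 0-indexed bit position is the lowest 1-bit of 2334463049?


0b10001011001001010001010001001001. Lowest set bit at position 0

0


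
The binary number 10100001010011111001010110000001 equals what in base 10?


10100001010011111001010110000001 in decimal = 2706347393

2706347393


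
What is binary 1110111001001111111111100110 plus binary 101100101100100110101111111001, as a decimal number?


1110111001001111111111100110 + 101100101100100110101111111001 = 111011100101110110101111011111 = 999779295

999779295


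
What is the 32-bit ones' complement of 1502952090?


1502952090 ^ 4294967295 = 2792015205

2792015205


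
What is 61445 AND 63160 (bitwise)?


0b1111000000000101 & 0b1111011010111000 = 0b1111000000000000 = 61440

61440


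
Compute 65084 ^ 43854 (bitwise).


0b1111111000111100 ^ 0b1010101101001110 = 0b101010101110010 = 21874

21874


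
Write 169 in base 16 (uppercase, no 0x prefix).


169 = A9 hex

A9


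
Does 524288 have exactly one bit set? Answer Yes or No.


0b10000000000000000000. Only one bit set => Yes

Yes


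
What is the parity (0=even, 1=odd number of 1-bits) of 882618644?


0b110100100110111011000100010100 has 14 ones => parity 0

0


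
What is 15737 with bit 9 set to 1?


15737 | (1 << 9) = 15737 | 512 = 16249

16249


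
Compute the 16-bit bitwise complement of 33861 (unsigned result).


~0b1000010001000101 = 0b111101110111010 = 31674 (16-bit unsigned)

31674


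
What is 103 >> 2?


0b1100111 >> 2 = 0b11001 = 25

25


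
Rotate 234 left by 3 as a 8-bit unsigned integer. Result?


Rotate 0b11101010 left by 3 (8-bit) = 0b1010111 = 87

87


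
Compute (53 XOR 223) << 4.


Step 1: 53 ^ 223 = 234
Step 2: 234 << 4 = 3744

3744


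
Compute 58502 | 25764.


0b1110010010000110 | 0b110010010100100 = 0b1110010010100110 = 58534

58534


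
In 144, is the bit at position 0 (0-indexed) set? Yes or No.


0b10010000, bit 0 = 0. No

No


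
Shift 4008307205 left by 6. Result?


0b11101110111010011110101000000101 << 6 = 0b11101110111010011110101000000101000000 = 256531661120

256531661120


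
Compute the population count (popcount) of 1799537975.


0b1101011010000101100010100110111 has 16 set bits

16


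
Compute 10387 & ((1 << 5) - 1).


10387 & 31 = 19

19


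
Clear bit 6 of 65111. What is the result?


65111 & ~(1 << 6) = 65047

65047


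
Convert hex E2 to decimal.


E2 hex = 226 decimal

226


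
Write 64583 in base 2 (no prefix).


64583 = 1111110001000111 in binary

1111110001000111


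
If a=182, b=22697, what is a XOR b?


182 ^ 22697 = 22559

22559


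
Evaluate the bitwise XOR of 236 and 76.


0b11101100 ^ 0b1001100 = 0b10100000 = 160

160


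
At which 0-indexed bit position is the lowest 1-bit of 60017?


0b1110101001110001. Lowest set bit at position 0

0


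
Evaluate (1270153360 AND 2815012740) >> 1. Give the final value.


Step 1: 1270153360 & 2815012740 = 58785920
Step 2: 58785920 >> 1 = 29392960

29392960


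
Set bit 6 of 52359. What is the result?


52359 | (1 << 6) = 52359 | 64 = 52423

52423


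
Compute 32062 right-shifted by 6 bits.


0b111110100111110 >> 6 = 0b111110100 = 500

500


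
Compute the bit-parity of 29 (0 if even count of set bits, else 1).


0b11101 has 4 ones => parity 0

0


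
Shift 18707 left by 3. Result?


0b100100100010011 << 3 = 0b100100100010011000 = 149656

149656


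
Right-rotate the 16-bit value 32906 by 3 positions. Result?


Rotate 0b1000000010001010 right by 3 (16-bit) = 0b101000000010001 = 20497

20497


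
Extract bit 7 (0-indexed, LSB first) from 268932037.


0b10000000001111001001111000101, position 7 = 1

1


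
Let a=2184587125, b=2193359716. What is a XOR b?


2184587125 ^ 2193359716 = 9053201

9053201


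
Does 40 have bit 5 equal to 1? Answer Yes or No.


0b101000, bit 5 = 1. Yes

Yes


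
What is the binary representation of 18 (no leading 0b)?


18 = 10010 in binary

10010


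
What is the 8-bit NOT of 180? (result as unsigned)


~0b10110100 = 0b1001011 = 75 (8-bit unsigned)

75


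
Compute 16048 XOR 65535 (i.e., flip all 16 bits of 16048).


16048 ^ 65535 = 49487

49487


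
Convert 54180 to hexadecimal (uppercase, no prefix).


54180 = D3A4 hex

D3A4


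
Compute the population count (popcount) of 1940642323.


0b1110011101010111101101000010011 has 18 set bits

18


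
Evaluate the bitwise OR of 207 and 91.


0b11001111 | 0b1011011 = 0b11011111 = 223

223


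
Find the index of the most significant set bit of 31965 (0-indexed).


0b111110011011101. Highest set bit at position 14

14


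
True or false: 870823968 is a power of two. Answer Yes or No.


0b110011111001111011100000100000. Multiple bits set => No

No


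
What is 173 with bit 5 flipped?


173 ^ (1 << 5) = 173 ^ 32 = 141

141


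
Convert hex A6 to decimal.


A6 hex = 166 decimal

166


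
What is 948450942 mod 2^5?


948450942 & 31 = 30

30


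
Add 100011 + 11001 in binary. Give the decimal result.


100011 + 11001 = 111100 = 60

60


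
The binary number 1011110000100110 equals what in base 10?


1011110000100110 in decimal = 48166

48166


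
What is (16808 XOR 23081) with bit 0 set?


Step 1: 16808 ^ 23081 = 7041
Step 2: 7041 | (1 << 0) = 7041 | 1 = 7041

7041


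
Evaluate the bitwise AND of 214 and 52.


0b11010110 & 0b110100 = 0b10100 = 20

20


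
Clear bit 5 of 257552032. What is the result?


257552032 & ~(1 << 5) = 257552000

257552000


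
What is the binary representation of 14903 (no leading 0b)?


14903 = 11101000110111 in binary

11101000110111


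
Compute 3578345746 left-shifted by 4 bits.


0b11010101010010010011100100010010 << 4 = 0b110101010100100100111001000100100000 = 57253531936

57253531936


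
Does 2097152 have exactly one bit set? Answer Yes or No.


0b1000000000000000000000. Only one bit set => Yes

Yes


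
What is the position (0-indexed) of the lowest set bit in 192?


0b11000000. Lowest set bit at position 6

6


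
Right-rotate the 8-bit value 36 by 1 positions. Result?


Rotate 0b100100 right by 1 (8-bit) = 0b10010 = 18

18


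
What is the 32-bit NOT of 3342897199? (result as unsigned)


~0b11000111010000001001000000101111 = 0b111000101111110110111111010000 = 952070096 (32-bit unsigned)

952070096


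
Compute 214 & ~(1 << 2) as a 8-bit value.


214 & ~(1 << 2) = 210

210


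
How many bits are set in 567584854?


0b100001110101001010100001010110 has 13 set bits

13


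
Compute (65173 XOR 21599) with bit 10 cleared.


Step 1: 65173 ^ 21599 = 43722
Step 2: 43722 & ~(1 << 10) = 43722

43722


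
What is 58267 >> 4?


0b1110001110011011 >> 4 = 0b111000111001 = 3641

3641


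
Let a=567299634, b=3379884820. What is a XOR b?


567299634 ^ 3379884820 = 3903110438

3903110438


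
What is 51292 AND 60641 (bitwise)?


0b1100100001011100 & 0b1110110011100001 = 0b1100100001000000 = 51264

51264


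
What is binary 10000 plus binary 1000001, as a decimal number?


10000 + 1000001 = 1010001 = 81

81


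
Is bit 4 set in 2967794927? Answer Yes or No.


0b10110000111001001111010011101111, bit 4 = 0. No

No


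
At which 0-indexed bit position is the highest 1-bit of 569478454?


0b100001111100011000110100110110. Highest set bit at position 29

29


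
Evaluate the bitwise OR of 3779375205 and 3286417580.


0b11100001010001001011000001100101 | 0b11000011111000101100000010101100 = 0b11100011111001101111000011101101 = 3823562989

3823562989


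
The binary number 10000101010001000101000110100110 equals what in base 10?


10000101010001000101000110100110 in decimal = 2235847078

2235847078


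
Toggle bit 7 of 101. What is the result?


101 ^ (1 << 7) = 101 ^ 128 = 229

229


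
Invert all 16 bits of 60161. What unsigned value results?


60161 ^ 65535 = 5374

5374


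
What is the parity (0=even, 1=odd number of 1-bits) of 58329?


0b1110001111011001 has 10 ones => parity 0

0


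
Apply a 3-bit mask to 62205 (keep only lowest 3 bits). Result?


62205 & 7 = 5

5


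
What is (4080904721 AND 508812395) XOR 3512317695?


Step 1: 4080904721 & 508812395 = 303138817
Step 2: 303138817 ^ 3512317695 = 3276291838

3276291838


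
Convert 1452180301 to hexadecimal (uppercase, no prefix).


1452180301 = 568E834D hex

568E834D


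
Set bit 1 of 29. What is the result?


29 | (1 << 1) = 29 | 2 = 31

31


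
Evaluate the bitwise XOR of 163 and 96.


0b10100011 ^ 0b1100000 = 0b11000011 = 195

195


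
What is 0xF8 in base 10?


F8 hex = 248 decimal

248


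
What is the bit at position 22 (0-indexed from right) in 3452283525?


0b11001101110001011010101010000101, position 22 = 1

1


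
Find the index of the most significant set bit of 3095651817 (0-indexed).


0b10111000100000111110010111101001. Highest set bit at position 31

31


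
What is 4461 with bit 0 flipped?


4461 ^ (1 << 0) = 4461 ^ 1 = 4460

4460


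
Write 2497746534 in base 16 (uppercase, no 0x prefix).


2497746534 = 94E09666 hex

94E09666


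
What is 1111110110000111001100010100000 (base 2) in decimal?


1111110110000111001100010100000 in decimal = 2126747808

2126747808


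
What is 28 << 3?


0b11100 << 3 = 0b11100000 = 224

224


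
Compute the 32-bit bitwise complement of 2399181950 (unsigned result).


~0b10001111000000001001110001111110 = 0b1110000111111110110001110000001 = 1895785345 (32-bit unsigned)

1895785345


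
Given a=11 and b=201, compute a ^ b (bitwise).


11 ^ 201 = 194

194


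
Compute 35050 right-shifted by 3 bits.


0b1000100011101010 >> 3 = 0b1000100011101 = 4381

4381


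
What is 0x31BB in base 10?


31BB hex = 12731 decimal

12731


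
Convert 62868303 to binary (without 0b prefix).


62868303 = 11101111110100101101001111 in binary

11101111110100101101001111


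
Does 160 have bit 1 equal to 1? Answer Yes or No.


0b10100000, bit 1 = 0. No

No


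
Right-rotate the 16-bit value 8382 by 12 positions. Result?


Rotate 0b10000010111110 right by 12 (16-bit) = 0b101111100010 = 3042

3042


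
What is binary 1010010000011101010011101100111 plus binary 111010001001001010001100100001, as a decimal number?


1010010000011101010011101100111 + 111010001001001010001100100001 = 10001100001100110100101010001000 = 2352171656

2352171656


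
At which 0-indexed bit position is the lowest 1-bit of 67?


0b1000011. Lowest set bit at position 0

0


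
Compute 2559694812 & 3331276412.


0b10011000100100011101011111011100 & 0b11000110100011110011111001111100 = 0b10000000100000010001011001011100 = 2155943516

2155943516


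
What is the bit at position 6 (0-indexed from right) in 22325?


0b101011100110101, position 6 = 0

0


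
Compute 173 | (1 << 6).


173 | (1 << 6) = 173 | 64 = 237

237


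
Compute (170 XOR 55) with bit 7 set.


Step 1: 170 ^ 55 = 157
Step 2: 157 | (1 << 7) = 157 | 128 = 157

157


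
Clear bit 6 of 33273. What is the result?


33273 & ~(1 << 6) = 33209

33209


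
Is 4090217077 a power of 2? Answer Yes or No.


0b11110011110010111100001001110101. Multiple bits set => No

No


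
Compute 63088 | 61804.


0b1111011001110000 | 0b1111000101101100 = 0b1111011101111100 = 63356

63356


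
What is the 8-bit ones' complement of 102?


102 ^ 255 = 153

153


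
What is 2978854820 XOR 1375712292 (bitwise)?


0b10110001100011011011011110100100 ^ 0b1010001111111111011010000100100 = 0b11100000011100100000001110000000 = 3765568384

3765568384


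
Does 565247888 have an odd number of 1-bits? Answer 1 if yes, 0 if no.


0b100001101100001111111110010000 has 15 ones => parity 1

1


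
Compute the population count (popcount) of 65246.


0b1111111011011110 has 13 set bits

13


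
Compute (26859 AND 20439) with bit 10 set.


Step 1: 26859 & 20439 = 18627
Step 2: 18627 | (1 << 10) = 18627 | 1024 = 19651

19651


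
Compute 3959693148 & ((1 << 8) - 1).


3959693148 & 255 = 92

92


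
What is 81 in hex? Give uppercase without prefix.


81 = 51 hex

51


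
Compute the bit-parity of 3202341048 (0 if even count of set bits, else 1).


0b10111110110111111101100010111000 has 21 ones => parity 1

1


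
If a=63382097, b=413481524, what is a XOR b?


63382097 ^ 413481524 = 459413605

459413605


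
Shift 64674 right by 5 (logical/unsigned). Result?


0b1111110010100010 >> 5 = 0b11111100101 = 2021

2021


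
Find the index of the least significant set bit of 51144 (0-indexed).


0b1100011111001000. Lowest set bit at position 3

3


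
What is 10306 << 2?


0b10100001000010 << 2 = 0b1010000100001000 = 41224

41224


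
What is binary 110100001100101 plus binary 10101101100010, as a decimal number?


110100001100101 + 10101101100010 = 1001001111000111 = 37831

37831


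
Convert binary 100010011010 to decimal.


100010011010 in decimal = 2202

2202


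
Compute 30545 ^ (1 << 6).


30545 ^ (1 << 6) = 30545 ^ 64 = 30481

30481


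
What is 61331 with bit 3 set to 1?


61331 | (1 << 3) = 61331 | 8 = 61339

61339


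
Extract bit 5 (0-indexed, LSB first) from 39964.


0b1001110000011100, position 5 = 0

0


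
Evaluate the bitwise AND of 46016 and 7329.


0b1011001111000000 & 0b1110010100001 = 0b1000010000000 = 4224

4224


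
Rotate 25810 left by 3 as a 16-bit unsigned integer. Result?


Rotate 0b110010011010010 left by 3 (16-bit) = 0b10011010010011 = 9875

9875


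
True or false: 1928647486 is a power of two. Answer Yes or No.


0b1110010111101001101001100111110. Multiple bits set => No

No


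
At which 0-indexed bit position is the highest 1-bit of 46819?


0b1011011011100011. Highest set bit at position 15

15


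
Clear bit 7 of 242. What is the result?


242 & ~(1 << 7) = 114

114


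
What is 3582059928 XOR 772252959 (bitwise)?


0b11010101100000011110010110011000 ^ 0b101110000001111010010100011111 = 0b11111011100001100100000010000111 = 4219879559

4219879559


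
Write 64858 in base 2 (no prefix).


64858 = 1111110101011010 in binary

1111110101011010


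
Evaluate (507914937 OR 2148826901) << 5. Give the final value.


Step 1: 507914937 | 2148826901 = 2656468925
Step 2: 2656468925 << 5 = 85007005600

85007005600


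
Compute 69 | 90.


0b1000101 | 0b1011010 = 0b1011111 = 95

95


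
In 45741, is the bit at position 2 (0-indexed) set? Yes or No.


0b1011001010101101, bit 2 = 1. Yes

Yes


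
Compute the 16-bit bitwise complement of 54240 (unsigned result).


~0b1101001111100000 = 0b10110000011111 = 11295 (16-bit unsigned)

11295


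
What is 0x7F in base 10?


7F hex = 127 decimal

127


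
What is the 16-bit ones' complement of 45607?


45607 ^ 65535 = 19928

19928


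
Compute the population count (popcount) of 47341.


0b1011100011101101 has 10 set bits

10


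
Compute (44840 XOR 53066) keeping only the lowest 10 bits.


Step 1: 44840 ^ 53066 = 24674
Step 2: 24674 & 1023 = 98

98


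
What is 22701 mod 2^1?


22701 & 1 = 1

1


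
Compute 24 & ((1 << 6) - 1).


24 & 63 = 24

24


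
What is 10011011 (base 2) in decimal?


10011011 in decimal = 155

155


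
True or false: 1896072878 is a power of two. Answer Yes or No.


0b1110001000000111100011010101110. Multiple bits set => No

No


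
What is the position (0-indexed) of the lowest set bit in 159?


0b10011111. Lowest set bit at position 0

0


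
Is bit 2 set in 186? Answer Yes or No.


0b10111010, bit 2 = 0. No

No


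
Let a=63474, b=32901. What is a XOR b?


63474 ^ 32901 = 30583

30583


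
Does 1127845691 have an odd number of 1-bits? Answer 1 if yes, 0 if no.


0b1000011001110011000111100111011 has 17 ones => parity 1

1


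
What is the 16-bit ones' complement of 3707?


3707 ^ 65535 = 61828

61828


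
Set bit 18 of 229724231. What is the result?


229724231 | (1 << 18) = 229724231 | 262144 = 229986375

229986375


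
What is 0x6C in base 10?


6C hex = 108 decimal

108


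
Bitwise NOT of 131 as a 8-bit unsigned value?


~0b10000011 = 0b1111100 = 124 (8-bit unsigned)

124


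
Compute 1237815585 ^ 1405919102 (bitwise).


0b1001001110001111001000100100001 ^ 0b1010011110011001001111101111110 = 0b11010000010110000111001011111 = 436932191

436932191


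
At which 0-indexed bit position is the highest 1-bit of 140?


0b10001100. Highest set bit at position 7

7


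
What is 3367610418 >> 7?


0b11001000101110011010100000110010 >> 7 = 0b1100100010111001101010000 = 26309456

26309456


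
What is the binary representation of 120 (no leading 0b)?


120 = 1111000 in binary

1111000


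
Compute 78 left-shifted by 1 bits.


0b1001110 << 1 = 0b10011100 = 156

156


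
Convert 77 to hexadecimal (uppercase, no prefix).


77 = 4D hex

4D


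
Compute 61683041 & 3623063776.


0b11101011010011010101100001 & 0b11010111111100111001000011100000 = 0b11101000010001000001100000 = 60887136

60887136


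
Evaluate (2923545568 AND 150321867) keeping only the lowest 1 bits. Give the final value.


Step 1: 2923545568 & 150321867 = 138511040
Step 2: 138511040 & 1 = 0

0


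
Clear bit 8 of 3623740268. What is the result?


3623740268 & ~(1 << 8) = 3623740012

3623740012


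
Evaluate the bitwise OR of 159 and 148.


0b10011111 | 0b10010100 = 0b10011111 = 159

159


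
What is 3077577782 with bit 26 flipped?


3077577782 ^ (1 << 26) = 3077577782 ^ 67108864 = 3010468918

3010468918


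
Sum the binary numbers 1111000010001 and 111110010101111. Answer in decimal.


1111000010001 + 111110010101111 = 1001101011000000 = 39616

39616


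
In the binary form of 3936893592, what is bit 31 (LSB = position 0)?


0b11101010101010000011101010011000, position 31 = 1

1


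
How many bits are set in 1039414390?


0b111101111101000011010001110110 has 18 set bits

18


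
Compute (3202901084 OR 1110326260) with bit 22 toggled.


Step 1: 3202901084 | 1110326260 = 4277043196
Step 2: 4277043196 ^ (1 << 22) = 4277043196 ^ 4194304 = 4272848892

4272848892


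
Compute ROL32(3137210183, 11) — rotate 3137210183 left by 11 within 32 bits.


Rotate 0b10111010111111100000011101000111 left by 11 (32-bit) = 0b11110000001110100011110111010111 = 4030348759

4030348759


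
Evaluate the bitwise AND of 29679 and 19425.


0b111001111101111 & 0b100101111100001 = 0b100001111100001 = 17377

17377


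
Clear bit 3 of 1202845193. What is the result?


1202845193 & ~(1 << 3) = 1202845185

1202845185


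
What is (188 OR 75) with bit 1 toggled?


Step 1: 188 | 75 = 255
Step 2: 255 ^ (1 << 1) = 255 ^ 2 = 253

253


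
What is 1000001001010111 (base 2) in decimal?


1000001001010111 in decimal = 33367

33367


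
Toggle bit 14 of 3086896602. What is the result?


3086896602 ^ (1 << 14) = 3086896602 ^ 16384 = 3086880218

3086880218


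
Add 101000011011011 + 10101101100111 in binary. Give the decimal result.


101000011011011 + 10101101100111 = 111110001000010 = 31810

31810


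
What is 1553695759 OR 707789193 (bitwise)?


0b1011100100110111000010000001111 | 0b101010001100000000000110001001 = 0b1111110101110111000010110001111 = 2126218639

2126218639


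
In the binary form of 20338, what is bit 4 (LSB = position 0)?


0b100111101110010, position 4 = 1

1


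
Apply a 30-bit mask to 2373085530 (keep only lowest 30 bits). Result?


2373085530 & 1073741823 = 225601882

225601882


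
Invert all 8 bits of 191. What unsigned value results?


191 ^ 255 = 64

64


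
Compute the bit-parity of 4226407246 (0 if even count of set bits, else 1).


0b11111011111010011101101101001110 has 22 ones => parity 0

0


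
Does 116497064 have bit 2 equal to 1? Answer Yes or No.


0b110111100011001101010101000, bit 2 = 0. No

No


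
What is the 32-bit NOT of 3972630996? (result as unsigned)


~0b11101100110010011000100111010100 = 0b10011001101100111011000101011 = 322336299 (32-bit unsigned)

322336299


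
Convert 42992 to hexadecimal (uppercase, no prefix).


42992 = A7F0 hex

A7F0


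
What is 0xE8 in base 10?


E8 hex = 232 decimal

232


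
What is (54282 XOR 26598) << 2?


Step 1: 54282 ^ 26598 = 46060
Step 2: 46060 << 2 = 184240

184240


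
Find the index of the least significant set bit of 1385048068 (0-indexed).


0b1010010100011100010100000000100. Lowest set bit at position 2

2


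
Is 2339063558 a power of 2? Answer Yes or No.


0b10001011011010110100011100000110. Multiple bits set => No

No


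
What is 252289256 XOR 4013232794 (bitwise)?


0b1111000010011010000011101000 ^ 0b11101111001101010001001010011010 = 0b11100000001111001011001001110010 = 3762074226

3762074226


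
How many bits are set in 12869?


0b11001001000101 has 6 set bits

6


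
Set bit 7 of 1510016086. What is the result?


1510016086 | (1 << 7) = 1510016086 | 128 = 1510016214

1510016214


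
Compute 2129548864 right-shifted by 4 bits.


0b1111110111011100101011001000000 >> 4 = 0b111111011101110010101100100 = 133096804

133096804


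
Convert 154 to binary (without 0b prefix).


154 = 10011010 in binary

10011010


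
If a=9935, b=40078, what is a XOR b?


9935 ^ 40078 = 47681

47681


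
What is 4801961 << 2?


0b10010010100010110101001 << 2 = 0b1001001010001011010100100 = 19207844

19207844


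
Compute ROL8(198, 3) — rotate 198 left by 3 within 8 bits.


Rotate 0b11000110 left by 3 (8-bit) = 0b110110 = 54

54


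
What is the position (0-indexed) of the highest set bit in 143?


0b10001111. Highest set bit at position 7

7


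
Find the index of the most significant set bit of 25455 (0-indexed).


0b110001101101111. Highest set bit at position 14

14


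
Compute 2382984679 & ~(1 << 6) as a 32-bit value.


2382984679 & ~(1 << 6) = 2382984615

2382984615


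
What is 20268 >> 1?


0b100111100101100 >> 1 = 0b10011110010110 = 10134

10134


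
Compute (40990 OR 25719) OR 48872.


Step 1: 40990 | 25719 = 58495
Step 2: 58495 | 48872 = 65279

65279


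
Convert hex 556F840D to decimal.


556F840D hex = 1433371661 decimal

1433371661


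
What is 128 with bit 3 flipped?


128 ^ (1 << 3) = 128 ^ 8 = 136

136


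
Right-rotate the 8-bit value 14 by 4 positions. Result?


Rotate 0b1110 right by 4 (8-bit) = 0b11100000 = 224

224


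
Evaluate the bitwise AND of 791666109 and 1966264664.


0b101111001011111101110110111101 & 0b1110101001100101101000101011000 = 0b100101001000101101000100011000 = 623038744

623038744


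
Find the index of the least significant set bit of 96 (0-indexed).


0b1100000. Lowest set bit at position 5

5


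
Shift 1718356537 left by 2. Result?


0b1100110011011000000101000111001 << 2 = 0b110011001101100000010100011100100 = 6873426148

6873426148


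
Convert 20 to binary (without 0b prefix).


20 = 10100 in binary

10100


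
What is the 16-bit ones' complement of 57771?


57771 ^ 65535 = 7764

7764


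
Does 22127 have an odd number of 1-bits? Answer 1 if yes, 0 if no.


0b101011001101111 has 10 ones => parity 0

0


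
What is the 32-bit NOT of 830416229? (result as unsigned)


~0b110001011111110010010101100101 = 0b11001110100000001101101010011010 = 3464551066 (32-bit unsigned)

3464551066


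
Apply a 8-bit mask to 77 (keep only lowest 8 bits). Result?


77 & 255 = 77

77


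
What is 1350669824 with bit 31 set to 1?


1350669824 | (1 << 31) = 1350669824 | 2147483648 = 3498153472

3498153472


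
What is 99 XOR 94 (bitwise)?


0b1100011 ^ 0b1011110 = 0b111101 = 61

61


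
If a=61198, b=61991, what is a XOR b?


61198 ^ 61991 = 7465

7465


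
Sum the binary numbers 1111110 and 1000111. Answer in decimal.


1111110 + 1000111 = 11000101 = 197

197


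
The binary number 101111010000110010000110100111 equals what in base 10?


101111010000110010000110100111 in decimal = 792928679

792928679


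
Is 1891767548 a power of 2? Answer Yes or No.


0b1110000110000100001010011111100. Multiple bits set => No

No


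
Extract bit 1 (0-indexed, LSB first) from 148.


0b10010100, position 1 = 0

0


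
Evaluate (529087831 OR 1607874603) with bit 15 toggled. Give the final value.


Step 1: 529087831 | 1607874603 = 1608465791
Step 2: 1608465791 ^ (1 << 15) = 1608465791 ^ 32768 = 1608498559

1608498559


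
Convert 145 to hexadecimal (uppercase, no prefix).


145 = 91 hex

91


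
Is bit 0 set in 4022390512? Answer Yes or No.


0b11101111110000001100111011110000, bit 0 = 0. No

No


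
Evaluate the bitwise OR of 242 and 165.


0b11110010 | 0b10100101 = 0b11110111 = 247

247


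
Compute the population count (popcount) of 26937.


0b110100100111001 has 8 set bits

8


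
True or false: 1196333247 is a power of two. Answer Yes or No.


0b1000111010011101001100010111111. Multiple bits set => No

No


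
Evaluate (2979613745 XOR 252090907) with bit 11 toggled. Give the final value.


Step 1: 2979613745 ^ 252090907 = 3198146090
Step 2: 3198146090 ^ (1 << 11) = 3198146090 ^ 2048 = 3198148138

3198148138


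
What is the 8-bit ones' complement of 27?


27 ^ 255 = 228

228


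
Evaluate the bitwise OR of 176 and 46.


0b10110000 | 0b101110 = 0b10111110 = 190

190
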